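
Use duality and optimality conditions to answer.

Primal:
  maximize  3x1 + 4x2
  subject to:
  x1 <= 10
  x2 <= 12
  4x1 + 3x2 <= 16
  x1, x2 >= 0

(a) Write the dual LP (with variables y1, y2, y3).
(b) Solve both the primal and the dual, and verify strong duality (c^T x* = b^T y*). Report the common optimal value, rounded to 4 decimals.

The standard primal-dual pair for 'max c^T x s.t. A x <= b, x >= 0' is:
  Dual:  min b^T y  s.t.  A^T y >= c,  y >= 0.

So the dual LP is:
  minimize  10y1 + 12y2 + 16y3
  subject to:
    y1 + 4y3 >= 3
    y2 + 3y3 >= 4
    y1, y2, y3 >= 0

Solving the primal: x* = (0, 5.3333).
  primal value c^T x* = 21.3333.
Solving the dual: y* = (0, 0, 1.3333).
  dual value b^T y* = 21.3333.
Strong duality: c^T x* = b^T y*. Confirmed.

21.3333


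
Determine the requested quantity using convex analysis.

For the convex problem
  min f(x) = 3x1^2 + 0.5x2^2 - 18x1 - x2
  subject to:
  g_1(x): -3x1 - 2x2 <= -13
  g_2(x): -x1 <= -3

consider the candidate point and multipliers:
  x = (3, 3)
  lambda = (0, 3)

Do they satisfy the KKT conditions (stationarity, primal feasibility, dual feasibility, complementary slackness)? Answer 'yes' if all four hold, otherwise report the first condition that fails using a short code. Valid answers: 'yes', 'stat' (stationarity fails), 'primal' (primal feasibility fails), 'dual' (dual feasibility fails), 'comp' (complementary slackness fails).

Gradient of f: grad f(x) = Q x + c = (0, 2)
Constraint values g_i(x) = a_i^T x - b_i:
  g_1((3, 3)) = -2
  g_2((3, 3)) = 0
Stationarity residual: grad f(x) + sum_i lambda_i a_i = (-3, 2)
  -> stationarity FAILS
Primal feasibility (all g_i <= 0): OK
Dual feasibility (all lambda_i >= 0): OK
Complementary slackness (lambda_i * g_i(x) = 0 for all i): OK

Verdict: the first failing condition is stationarity -> stat.

stat


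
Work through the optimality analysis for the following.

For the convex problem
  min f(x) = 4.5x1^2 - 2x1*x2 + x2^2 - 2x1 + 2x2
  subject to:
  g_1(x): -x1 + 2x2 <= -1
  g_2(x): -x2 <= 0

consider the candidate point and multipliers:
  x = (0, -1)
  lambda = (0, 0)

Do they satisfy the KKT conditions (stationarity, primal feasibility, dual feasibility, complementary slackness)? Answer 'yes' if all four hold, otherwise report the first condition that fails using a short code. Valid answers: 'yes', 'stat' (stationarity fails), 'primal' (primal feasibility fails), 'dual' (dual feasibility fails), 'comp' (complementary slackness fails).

Gradient of f: grad f(x) = Q x + c = (0, 0)
Constraint values g_i(x) = a_i^T x - b_i:
  g_1((0, -1)) = -1
  g_2((0, -1)) = 1
Stationarity residual: grad f(x) + sum_i lambda_i a_i = (0, 0)
  -> stationarity OK
Primal feasibility (all g_i <= 0): FAILS
Dual feasibility (all lambda_i >= 0): OK
Complementary slackness (lambda_i * g_i(x) = 0 for all i): OK

Verdict: the first failing condition is primal_feasibility -> primal.

primal


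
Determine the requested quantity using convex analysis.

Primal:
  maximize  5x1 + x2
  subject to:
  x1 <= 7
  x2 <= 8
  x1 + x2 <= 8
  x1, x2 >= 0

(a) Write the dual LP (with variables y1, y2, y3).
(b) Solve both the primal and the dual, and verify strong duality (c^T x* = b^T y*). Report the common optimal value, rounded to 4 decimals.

The standard primal-dual pair for 'max c^T x s.t. A x <= b, x >= 0' is:
  Dual:  min b^T y  s.t.  A^T y >= c,  y >= 0.

So the dual LP is:
  minimize  7y1 + 8y2 + 8y3
  subject to:
    y1 + y3 >= 5
    y2 + y3 >= 1
    y1, y2, y3 >= 0

Solving the primal: x* = (7, 1).
  primal value c^T x* = 36.
Solving the dual: y* = (4, 0, 1).
  dual value b^T y* = 36.
Strong duality: c^T x* = b^T y*. Confirmed.

36


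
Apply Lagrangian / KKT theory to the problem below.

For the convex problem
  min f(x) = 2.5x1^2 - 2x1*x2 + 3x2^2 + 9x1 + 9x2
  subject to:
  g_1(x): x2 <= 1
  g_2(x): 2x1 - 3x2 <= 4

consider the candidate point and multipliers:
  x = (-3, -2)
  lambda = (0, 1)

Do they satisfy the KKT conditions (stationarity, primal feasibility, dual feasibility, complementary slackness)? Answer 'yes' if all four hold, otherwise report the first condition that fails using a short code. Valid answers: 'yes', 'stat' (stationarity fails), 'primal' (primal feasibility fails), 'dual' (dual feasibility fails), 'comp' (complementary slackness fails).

Gradient of f: grad f(x) = Q x + c = (-2, 3)
Constraint values g_i(x) = a_i^T x - b_i:
  g_1((-3, -2)) = -3
  g_2((-3, -2)) = -4
Stationarity residual: grad f(x) + sum_i lambda_i a_i = (0, 0)
  -> stationarity OK
Primal feasibility (all g_i <= 0): OK
Dual feasibility (all lambda_i >= 0): OK
Complementary slackness (lambda_i * g_i(x) = 0 for all i): FAILS

Verdict: the first failing condition is complementary_slackness -> comp.

comp


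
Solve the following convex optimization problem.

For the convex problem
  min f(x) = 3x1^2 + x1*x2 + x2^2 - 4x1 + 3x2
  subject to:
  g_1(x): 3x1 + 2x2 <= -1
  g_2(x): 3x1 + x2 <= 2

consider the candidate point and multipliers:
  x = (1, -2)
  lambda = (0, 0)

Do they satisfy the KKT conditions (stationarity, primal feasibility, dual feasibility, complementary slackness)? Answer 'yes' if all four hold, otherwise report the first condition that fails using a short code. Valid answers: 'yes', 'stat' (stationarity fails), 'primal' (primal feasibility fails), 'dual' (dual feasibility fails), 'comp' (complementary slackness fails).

Gradient of f: grad f(x) = Q x + c = (0, 0)
Constraint values g_i(x) = a_i^T x - b_i:
  g_1((1, -2)) = 0
  g_2((1, -2)) = -1
Stationarity residual: grad f(x) + sum_i lambda_i a_i = (0, 0)
  -> stationarity OK
Primal feasibility (all g_i <= 0): OK
Dual feasibility (all lambda_i >= 0): OK
Complementary slackness (lambda_i * g_i(x) = 0 for all i): OK

Verdict: yes, KKT holds.

yes


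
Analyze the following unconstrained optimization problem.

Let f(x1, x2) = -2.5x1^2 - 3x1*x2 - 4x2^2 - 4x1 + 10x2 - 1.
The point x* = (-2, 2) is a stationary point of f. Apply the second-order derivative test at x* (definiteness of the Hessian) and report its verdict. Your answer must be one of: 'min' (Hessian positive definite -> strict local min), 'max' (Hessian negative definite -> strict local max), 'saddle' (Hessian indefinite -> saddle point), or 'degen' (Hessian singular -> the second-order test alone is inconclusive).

Compute the Hessian H = grad^2 f:
  H = [[-5, -3], [-3, -8]]
Verify stationarity: grad f(x*) = H x* + g = (0, 0).
Eigenvalues of H: -9.8541, -3.1459.
Both eigenvalues < 0, so H is negative definite -> x* is a strict local max.

max


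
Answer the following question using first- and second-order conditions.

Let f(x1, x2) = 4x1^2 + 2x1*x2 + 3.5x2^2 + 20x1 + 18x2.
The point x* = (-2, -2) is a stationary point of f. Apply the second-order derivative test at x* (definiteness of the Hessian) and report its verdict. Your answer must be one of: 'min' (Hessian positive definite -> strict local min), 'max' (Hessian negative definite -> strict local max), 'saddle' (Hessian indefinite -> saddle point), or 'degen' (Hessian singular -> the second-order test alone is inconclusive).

Compute the Hessian H = grad^2 f:
  H = [[8, 2], [2, 7]]
Verify stationarity: grad f(x*) = H x* + g = (0, 0).
Eigenvalues of H: 5.4384, 9.5616.
Both eigenvalues > 0, so H is positive definite -> x* is a strict local min.

min


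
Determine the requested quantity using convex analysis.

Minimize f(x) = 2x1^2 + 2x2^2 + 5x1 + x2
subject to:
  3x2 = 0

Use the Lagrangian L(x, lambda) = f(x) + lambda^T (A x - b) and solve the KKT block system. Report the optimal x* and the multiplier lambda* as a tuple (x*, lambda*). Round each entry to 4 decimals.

Form the Lagrangian:
  L(x, lambda) = (1/2) x^T Q x + c^T x + lambda^T (A x - b)
Stationarity (grad_x L = 0): Q x + c + A^T lambda = 0.
Primal feasibility: A x = b.

This gives the KKT block system:
  [ Q   A^T ] [ x     ]   [-c ]
  [ A    0  ] [ lambda ] = [ b ]

Solving the linear system:
  x*      = (-1.25, 0)
  lambda* = (-0.3333)
  f(x*)   = -3.125

x* = (-1.25, 0), lambda* = (-0.3333)


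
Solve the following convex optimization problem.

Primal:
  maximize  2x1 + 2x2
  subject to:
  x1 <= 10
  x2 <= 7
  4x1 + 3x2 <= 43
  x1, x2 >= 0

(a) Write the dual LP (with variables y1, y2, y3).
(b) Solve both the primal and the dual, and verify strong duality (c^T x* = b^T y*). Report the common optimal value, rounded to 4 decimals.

The standard primal-dual pair for 'max c^T x s.t. A x <= b, x >= 0' is:
  Dual:  min b^T y  s.t.  A^T y >= c,  y >= 0.

So the dual LP is:
  minimize  10y1 + 7y2 + 43y3
  subject to:
    y1 + 4y3 >= 2
    y2 + 3y3 >= 2
    y1, y2, y3 >= 0

Solving the primal: x* = (5.5, 7).
  primal value c^T x* = 25.
Solving the dual: y* = (0, 0.5, 0.5).
  dual value b^T y* = 25.
Strong duality: c^T x* = b^T y*. Confirmed.

25


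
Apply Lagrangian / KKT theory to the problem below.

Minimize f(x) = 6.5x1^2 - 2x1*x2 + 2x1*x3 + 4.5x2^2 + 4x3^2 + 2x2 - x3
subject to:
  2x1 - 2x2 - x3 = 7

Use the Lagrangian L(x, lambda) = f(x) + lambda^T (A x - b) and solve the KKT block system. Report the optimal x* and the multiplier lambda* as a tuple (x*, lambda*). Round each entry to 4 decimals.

Form the Lagrangian:
  L(x, lambda) = (1/2) x^T Q x + c^T x + lambda^T (A x - b)
Stationarity (grad_x L = 0): Q x + c + A^T lambda = 0.
Primal feasibility: A x = b.

This gives the KKT block system:
  [ Q   A^T ] [ x     ]   [-c ]
  [ A    0  ] [ lambda ] = [ b ]

Solving the linear system:
  x*      = (1.1523, -1.7613, -1.1728)
  lambda* = (-8.0782)
  f(x*)   = 27.0988

x* = (1.1523, -1.7613, -1.1728), lambda* = (-8.0782)


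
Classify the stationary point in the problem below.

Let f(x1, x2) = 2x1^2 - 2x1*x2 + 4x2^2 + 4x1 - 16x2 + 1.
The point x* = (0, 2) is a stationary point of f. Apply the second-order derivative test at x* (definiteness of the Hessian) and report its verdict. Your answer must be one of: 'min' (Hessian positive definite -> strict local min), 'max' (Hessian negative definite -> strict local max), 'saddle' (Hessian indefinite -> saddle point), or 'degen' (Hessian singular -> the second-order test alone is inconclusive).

Compute the Hessian H = grad^2 f:
  H = [[4, -2], [-2, 8]]
Verify stationarity: grad f(x*) = H x* + g = (0, 0).
Eigenvalues of H: 3.1716, 8.8284.
Both eigenvalues > 0, so H is positive definite -> x* is a strict local min.

min


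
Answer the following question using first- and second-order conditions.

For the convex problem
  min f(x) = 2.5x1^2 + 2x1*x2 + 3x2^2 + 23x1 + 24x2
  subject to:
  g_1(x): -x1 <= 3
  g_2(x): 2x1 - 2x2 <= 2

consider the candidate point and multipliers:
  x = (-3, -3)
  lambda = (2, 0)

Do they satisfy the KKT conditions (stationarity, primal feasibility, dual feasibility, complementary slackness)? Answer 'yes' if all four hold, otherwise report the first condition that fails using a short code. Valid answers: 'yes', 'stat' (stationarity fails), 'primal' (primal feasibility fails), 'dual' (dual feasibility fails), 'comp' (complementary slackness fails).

Gradient of f: grad f(x) = Q x + c = (2, 0)
Constraint values g_i(x) = a_i^T x - b_i:
  g_1((-3, -3)) = 0
  g_2((-3, -3)) = -2
Stationarity residual: grad f(x) + sum_i lambda_i a_i = (0, 0)
  -> stationarity OK
Primal feasibility (all g_i <= 0): OK
Dual feasibility (all lambda_i >= 0): OK
Complementary slackness (lambda_i * g_i(x) = 0 for all i): OK

Verdict: yes, KKT holds.

yes


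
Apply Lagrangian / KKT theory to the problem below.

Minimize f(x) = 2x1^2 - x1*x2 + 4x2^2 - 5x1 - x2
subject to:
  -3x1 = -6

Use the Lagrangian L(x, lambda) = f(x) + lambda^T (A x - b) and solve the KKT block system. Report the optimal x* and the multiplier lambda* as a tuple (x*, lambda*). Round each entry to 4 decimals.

Form the Lagrangian:
  L(x, lambda) = (1/2) x^T Q x + c^T x + lambda^T (A x - b)
Stationarity (grad_x L = 0): Q x + c + A^T lambda = 0.
Primal feasibility: A x = b.

This gives the KKT block system:
  [ Q   A^T ] [ x     ]   [-c ]
  [ A    0  ] [ lambda ] = [ b ]

Solving the linear system:
  x*      = (2, 0.375)
  lambda* = (0.875)
  f(x*)   = -2.5625

x* = (2, 0.375), lambda* = (0.875)


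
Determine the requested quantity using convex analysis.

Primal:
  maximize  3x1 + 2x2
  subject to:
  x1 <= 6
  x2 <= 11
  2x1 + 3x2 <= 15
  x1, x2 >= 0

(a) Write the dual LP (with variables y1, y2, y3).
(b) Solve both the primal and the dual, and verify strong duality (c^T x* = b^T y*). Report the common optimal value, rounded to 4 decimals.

The standard primal-dual pair for 'max c^T x s.t. A x <= b, x >= 0' is:
  Dual:  min b^T y  s.t.  A^T y >= c,  y >= 0.

So the dual LP is:
  minimize  6y1 + 11y2 + 15y3
  subject to:
    y1 + 2y3 >= 3
    y2 + 3y3 >= 2
    y1, y2, y3 >= 0

Solving the primal: x* = (6, 1).
  primal value c^T x* = 20.
Solving the dual: y* = (1.6667, 0, 0.6667).
  dual value b^T y* = 20.
Strong duality: c^T x* = b^T y*. Confirmed.

20


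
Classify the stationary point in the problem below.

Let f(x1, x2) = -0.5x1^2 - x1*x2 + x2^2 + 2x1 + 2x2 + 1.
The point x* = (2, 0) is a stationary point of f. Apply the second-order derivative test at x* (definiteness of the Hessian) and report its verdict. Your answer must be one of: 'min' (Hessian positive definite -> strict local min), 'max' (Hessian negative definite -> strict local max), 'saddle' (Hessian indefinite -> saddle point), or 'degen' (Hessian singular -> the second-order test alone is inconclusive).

Compute the Hessian H = grad^2 f:
  H = [[-1, -1], [-1, 2]]
Verify stationarity: grad f(x*) = H x* + g = (0, 0).
Eigenvalues of H: -1.3028, 2.3028.
Eigenvalues have mixed signs, so H is indefinite -> x* is a saddle point.

saddle


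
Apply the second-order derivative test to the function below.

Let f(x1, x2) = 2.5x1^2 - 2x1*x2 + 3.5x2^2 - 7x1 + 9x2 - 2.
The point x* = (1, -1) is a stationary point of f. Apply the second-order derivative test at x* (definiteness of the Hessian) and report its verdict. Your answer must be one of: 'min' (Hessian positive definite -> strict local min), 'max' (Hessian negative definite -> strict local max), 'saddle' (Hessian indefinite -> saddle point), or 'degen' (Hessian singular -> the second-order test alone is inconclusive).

Compute the Hessian H = grad^2 f:
  H = [[5, -2], [-2, 7]]
Verify stationarity: grad f(x*) = H x* + g = (0, 0).
Eigenvalues of H: 3.7639, 8.2361.
Both eigenvalues > 0, so H is positive definite -> x* is a strict local min.

min


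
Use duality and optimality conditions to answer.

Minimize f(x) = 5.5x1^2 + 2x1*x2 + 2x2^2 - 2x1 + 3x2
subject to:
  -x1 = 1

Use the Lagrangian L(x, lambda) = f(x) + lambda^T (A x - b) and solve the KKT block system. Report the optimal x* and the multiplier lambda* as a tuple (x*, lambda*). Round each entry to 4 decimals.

Form the Lagrangian:
  L(x, lambda) = (1/2) x^T Q x + c^T x + lambda^T (A x - b)
Stationarity (grad_x L = 0): Q x + c + A^T lambda = 0.
Primal feasibility: A x = b.

This gives the KKT block system:
  [ Q   A^T ] [ x     ]   [-c ]
  [ A    0  ] [ lambda ] = [ b ]

Solving the linear system:
  x*      = (-1, -0.25)
  lambda* = (-13.5)
  f(x*)   = 7.375

x* = (-1, -0.25), lambda* = (-13.5)


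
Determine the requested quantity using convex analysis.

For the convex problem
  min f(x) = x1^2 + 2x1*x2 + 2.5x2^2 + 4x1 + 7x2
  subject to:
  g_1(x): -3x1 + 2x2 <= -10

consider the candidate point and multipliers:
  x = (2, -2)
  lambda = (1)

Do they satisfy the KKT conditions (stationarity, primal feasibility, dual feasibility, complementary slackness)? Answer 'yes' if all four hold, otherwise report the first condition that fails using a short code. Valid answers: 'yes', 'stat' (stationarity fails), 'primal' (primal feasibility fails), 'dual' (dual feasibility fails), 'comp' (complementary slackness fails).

Gradient of f: grad f(x) = Q x + c = (4, 1)
Constraint values g_i(x) = a_i^T x - b_i:
  g_1((2, -2)) = 0
Stationarity residual: grad f(x) + sum_i lambda_i a_i = (1, 3)
  -> stationarity FAILS
Primal feasibility (all g_i <= 0): OK
Dual feasibility (all lambda_i >= 0): OK
Complementary slackness (lambda_i * g_i(x) = 0 for all i): OK

Verdict: the first failing condition is stationarity -> stat.

stat


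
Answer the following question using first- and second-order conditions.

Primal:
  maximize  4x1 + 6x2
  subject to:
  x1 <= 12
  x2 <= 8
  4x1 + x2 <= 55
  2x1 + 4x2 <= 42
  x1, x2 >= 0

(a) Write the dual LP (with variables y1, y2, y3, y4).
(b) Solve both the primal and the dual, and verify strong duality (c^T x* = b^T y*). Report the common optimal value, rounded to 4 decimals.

The standard primal-dual pair for 'max c^T x s.t. A x <= b, x >= 0' is:
  Dual:  min b^T y  s.t.  A^T y >= c,  y >= 0.

So the dual LP is:
  minimize  12y1 + 8y2 + 55y3 + 42y4
  subject to:
    y1 + 4y3 + 2y4 >= 4
    y2 + y3 + 4y4 >= 6
    y1, y2, y3, y4 >= 0

Solving the primal: x* = (12, 4.5).
  primal value c^T x* = 75.
Solving the dual: y* = (1, 0, 0, 1.5).
  dual value b^T y* = 75.
Strong duality: c^T x* = b^T y*. Confirmed.

75


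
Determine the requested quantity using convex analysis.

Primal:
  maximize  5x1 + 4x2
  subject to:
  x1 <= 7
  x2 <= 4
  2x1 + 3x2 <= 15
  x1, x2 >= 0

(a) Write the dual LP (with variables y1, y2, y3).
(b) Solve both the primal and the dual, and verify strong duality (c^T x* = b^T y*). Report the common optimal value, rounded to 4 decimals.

The standard primal-dual pair for 'max c^T x s.t. A x <= b, x >= 0' is:
  Dual:  min b^T y  s.t.  A^T y >= c,  y >= 0.

So the dual LP is:
  minimize  7y1 + 4y2 + 15y3
  subject to:
    y1 + 2y3 >= 5
    y2 + 3y3 >= 4
    y1, y2, y3 >= 0

Solving the primal: x* = (7, 0.3333).
  primal value c^T x* = 36.3333.
Solving the dual: y* = (2.3333, 0, 1.3333).
  dual value b^T y* = 36.3333.
Strong duality: c^T x* = b^T y*. Confirmed.

36.3333


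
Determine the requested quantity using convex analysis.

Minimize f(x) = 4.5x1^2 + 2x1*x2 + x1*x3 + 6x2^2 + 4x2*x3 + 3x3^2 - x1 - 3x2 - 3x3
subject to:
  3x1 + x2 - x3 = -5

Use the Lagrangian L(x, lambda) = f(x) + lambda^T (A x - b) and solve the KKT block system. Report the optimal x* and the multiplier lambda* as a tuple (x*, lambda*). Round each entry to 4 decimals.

Form the Lagrangian:
  L(x, lambda) = (1/2) x^T Q x + c^T x + lambda^T (A x - b)
Stationarity (grad_x L = 0): Q x + c + A^T lambda = 0.
Primal feasibility: A x = b.

This gives the KKT block system:
  [ Q   A^T ] [ x     ]   [-c ]
  [ A    0  ] [ lambda ] = [ b ]

Solving the linear system:
  x*      = (-1.0752, -0.3277, 1.4468)
  lambda* = (3.295)
  f(x*)   = 7.0965

x* = (-1.0752, -0.3277, 1.4468), lambda* = (3.295)


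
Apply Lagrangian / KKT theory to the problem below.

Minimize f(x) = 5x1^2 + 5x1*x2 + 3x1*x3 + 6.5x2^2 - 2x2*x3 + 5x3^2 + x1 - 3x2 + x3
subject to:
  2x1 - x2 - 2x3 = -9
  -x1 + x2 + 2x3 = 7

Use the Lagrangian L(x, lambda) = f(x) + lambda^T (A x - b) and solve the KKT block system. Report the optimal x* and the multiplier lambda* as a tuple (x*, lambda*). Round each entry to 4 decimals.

Form the Lagrangian:
  L(x, lambda) = (1/2) x^T Q x + c^T x + lambda^T (A x - b)
Stationarity (grad_x L = 0): Q x + c + A^T lambda = 0.
Primal feasibility: A x = b.

This gives the KKT block system:
  [ Q   A^T ] [ x     ]   [-c ]
  [ A    0  ] [ lambda ] = [ b ]

Solving the linear system:
  x*      = (-2, 1.6, 1.7)
  lambda* = (1.5, -2.9)
  f(x*)   = 14.35

x* = (-2, 1.6, 1.7), lambda* = (1.5, -2.9)


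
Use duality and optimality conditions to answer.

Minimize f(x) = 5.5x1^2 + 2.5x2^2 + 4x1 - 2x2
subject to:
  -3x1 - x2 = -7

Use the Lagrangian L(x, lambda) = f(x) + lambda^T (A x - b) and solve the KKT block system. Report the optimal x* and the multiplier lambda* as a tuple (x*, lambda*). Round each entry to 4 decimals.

Form the Lagrangian:
  L(x, lambda) = (1/2) x^T Q x + c^T x + lambda^T (A x - b)
Stationarity (grad_x L = 0): Q x + c + A^T lambda = 0.
Primal feasibility: A x = b.

This gives the KKT block system:
  [ Q   A^T ] [ x     ]   [-c ]
  [ A    0  ] [ lambda ] = [ b ]

Solving the linear system:
  x*      = (1.6964, 1.9107)
  lambda* = (7.5536)
  f(x*)   = 27.9196

x* = (1.6964, 1.9107), lambda* = (7.5536)


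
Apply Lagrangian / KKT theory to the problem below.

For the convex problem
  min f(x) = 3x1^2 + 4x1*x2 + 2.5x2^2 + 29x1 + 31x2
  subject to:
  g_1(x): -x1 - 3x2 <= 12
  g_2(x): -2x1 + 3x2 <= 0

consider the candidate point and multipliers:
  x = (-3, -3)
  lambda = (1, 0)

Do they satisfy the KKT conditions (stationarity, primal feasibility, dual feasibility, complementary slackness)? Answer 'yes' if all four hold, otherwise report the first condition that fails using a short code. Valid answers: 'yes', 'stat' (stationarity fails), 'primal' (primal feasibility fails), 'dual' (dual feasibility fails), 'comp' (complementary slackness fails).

Gradient of f: grad f(x) = Q x + c = (-1, 4)
Constraint values g_i(x) = a_i^T x - b_i:
  g_1((-3, -3)) = 0
  g_2((-3, -3)) = -3
Stationarity residual: grad f(x) + sum_i lambda_i a_i = (-2, 1)
  -> stationarity FAILS
Primal feasibility (all g_i <= 0): OK
Dual feasibility (all lambda_i >= 0): OK
Complementary slackness (lambda_i * g_i(x) = 0 for all i): OK

Verdict: the first failing condition is stationarity -> stat.

stat


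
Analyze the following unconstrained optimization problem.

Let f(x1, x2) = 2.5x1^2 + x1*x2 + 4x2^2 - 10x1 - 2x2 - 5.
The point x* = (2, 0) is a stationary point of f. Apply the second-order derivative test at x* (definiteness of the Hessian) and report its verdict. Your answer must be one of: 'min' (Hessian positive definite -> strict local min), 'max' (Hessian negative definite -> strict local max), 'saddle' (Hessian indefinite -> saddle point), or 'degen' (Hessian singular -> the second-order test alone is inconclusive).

Compute the Hessian H = grad^2 f:
  H = [[5, 1], [1, 8]]
Verify stationarity: grad f(x*) = H x* + g = (0, 0).
Eigenvalues of H: 4.6972, 8.3028.
Both eigenvalues > 0, so H is positive definite -> x* is a strict local min.

min


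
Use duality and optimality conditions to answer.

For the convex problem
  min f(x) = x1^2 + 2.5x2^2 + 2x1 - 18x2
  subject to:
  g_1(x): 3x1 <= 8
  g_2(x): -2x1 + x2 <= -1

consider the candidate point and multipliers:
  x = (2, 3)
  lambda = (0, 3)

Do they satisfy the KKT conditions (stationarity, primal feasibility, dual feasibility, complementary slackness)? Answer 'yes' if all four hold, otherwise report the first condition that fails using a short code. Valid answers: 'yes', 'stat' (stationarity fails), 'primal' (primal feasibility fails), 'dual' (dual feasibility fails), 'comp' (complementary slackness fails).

Gradient of f: grad f(x) = Q x + c = (6, -3)
Constraint values g_i(x) = a_i^T x - b_i:
  g_1((2, 3)) = -2
  g_2((2, 3)) = 0
Stationarity residual: grad f(x) + sum_i lambda_i a_i = (0, 0)
  -> stationarity OK
Primal feasibility (all g_i <= 0): OK
Dual feasibility (all lambda_i >= 0): OK
Complementary slackness (lambda_i * g_i(x) = 0 for all i): OK

Verdict: yes, KKT holds.

yes


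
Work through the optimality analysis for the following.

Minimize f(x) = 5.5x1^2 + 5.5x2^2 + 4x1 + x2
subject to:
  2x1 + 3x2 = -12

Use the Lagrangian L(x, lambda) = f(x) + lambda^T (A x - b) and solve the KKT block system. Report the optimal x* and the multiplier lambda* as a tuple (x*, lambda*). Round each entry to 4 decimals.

Form the Lagrangian:
  L(x, lambda) = (1/2) x^T Q x + c^T x + lambda^T (A x - b)
Stationarity (grad_x L = 0): Q x + c + A^T lambda = 0.
Primal feasibility: A x = b.

This gives the KKT block system:
  [ Q   A^T ] [ x     ]   [-c ]
  [ A    0  ] [ lambda ] = [ b ]

Solving the linear system:
  x*      = (-2.0559, -2.6294)
  lambda* = (9.3077)
  f(x*)   = 50.4196

x* = (-2.0559, -2.6294), lambda* = (9.3077)


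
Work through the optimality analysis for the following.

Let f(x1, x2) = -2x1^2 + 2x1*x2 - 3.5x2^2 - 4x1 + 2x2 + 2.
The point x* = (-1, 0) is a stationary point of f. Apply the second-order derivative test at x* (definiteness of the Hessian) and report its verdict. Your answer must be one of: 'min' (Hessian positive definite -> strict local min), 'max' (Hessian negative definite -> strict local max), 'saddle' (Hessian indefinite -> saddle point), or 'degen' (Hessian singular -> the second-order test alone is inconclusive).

Compute the Hessian H = grad^2 f:
  H = [[-4, 2], [2, -7]]
Verify stationarity: grad f(x*) = H x* + g = (0, 0).
Eigenvalues of H: -8, -3.
Both eigenvalues < 0, so H is negative definite -> x* is a strict local max.

max


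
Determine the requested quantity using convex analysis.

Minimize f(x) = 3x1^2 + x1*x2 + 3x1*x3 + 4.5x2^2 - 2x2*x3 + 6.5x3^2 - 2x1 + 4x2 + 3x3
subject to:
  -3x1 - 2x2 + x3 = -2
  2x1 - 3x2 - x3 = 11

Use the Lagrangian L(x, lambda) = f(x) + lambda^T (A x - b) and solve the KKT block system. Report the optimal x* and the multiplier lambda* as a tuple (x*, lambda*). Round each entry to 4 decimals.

Form the Lagrangian:
  L(x, lambda) = (1/2) x^T Q x + c^T x + lambda^T (A x - b)
Stationarity (grad_x L = 0): Q x + c + A^T lambda = 0.
Primal feasibility: A x = b.

This gives the KKT block system:
  [ Q   A^T ] [ x     ]   [-c ]
  [ A    0  ] [ lambda ] = [ b ]

Solving the linear system:
  x*      = (1.7263, -2.1453, -1.1115)
  lambda* = (-1.0832, -3.0638)
  f(x*)   = 8.0838

x* = (1.7263, -2.1453, -1.1115), lambda* = (-1.0832, -3.0638)


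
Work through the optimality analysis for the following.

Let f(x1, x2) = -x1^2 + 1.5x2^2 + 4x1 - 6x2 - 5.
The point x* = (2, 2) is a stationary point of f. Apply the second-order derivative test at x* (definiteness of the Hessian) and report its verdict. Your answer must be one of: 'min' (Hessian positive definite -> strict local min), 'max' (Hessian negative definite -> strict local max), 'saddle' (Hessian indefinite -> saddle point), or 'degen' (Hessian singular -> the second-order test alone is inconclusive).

Compute the Hessian H = grad^2 f:
  H = [[-2, 0], [0, 3]]
Verify stationarity: grad f(x*) = H x* + g = (0, 0).
Eigenvalues of H: -2, 3.
Eigenvalues have mixed signs, so H is indefinite -> x* is a saddle point.

saddle


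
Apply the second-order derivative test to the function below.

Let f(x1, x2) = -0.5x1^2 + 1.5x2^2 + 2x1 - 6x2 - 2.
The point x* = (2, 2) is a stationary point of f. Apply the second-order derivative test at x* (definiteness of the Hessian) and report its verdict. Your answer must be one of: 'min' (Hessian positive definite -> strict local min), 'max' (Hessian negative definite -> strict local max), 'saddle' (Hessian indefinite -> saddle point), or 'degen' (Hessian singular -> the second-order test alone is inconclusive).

Compute the Hessian H = grad^2 f:
  H = [[-1, 0], [0, 3]]
Verify stationarity: grad f(x*) = H x* + g = (0, 0).
Eigenvalues of H: -1, 3.
Eigenvalues have mixed signs, so H is indefinite -> x* is a saddle point.

saddle


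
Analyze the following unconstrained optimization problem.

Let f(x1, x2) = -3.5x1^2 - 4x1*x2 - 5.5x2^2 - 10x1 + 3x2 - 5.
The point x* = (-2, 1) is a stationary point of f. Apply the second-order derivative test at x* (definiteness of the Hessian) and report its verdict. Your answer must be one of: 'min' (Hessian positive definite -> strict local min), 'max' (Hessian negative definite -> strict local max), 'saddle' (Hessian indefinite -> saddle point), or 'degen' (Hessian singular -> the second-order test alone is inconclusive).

Compute the Hessian H = grad^2 f:
  H = [[-7, -4], [-4, -11]]
Verify stationarity: grad f(x*) = H x* + g = (0, 0).
Eigenvalues of H: -13.4721, -4.5279.
Both eigenvalues < 0, so H is negative definite -> x* is a strict local max.

max


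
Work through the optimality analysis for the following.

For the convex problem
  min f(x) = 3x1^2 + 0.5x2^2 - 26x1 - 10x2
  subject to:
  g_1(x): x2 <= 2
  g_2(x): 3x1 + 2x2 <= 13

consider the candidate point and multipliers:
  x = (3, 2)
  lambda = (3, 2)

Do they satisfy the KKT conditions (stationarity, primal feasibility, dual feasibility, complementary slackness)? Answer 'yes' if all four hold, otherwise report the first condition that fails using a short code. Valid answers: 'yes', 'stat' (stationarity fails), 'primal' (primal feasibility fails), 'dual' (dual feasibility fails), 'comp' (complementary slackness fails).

Gradient of f: grad f(x) = Q x + c = (-8, -8)
Constraint values g_i(x) = a_i^T x - b_i:
  g_1((3, 2)) = 0
  g_2((3, 2)) = 0
Stationarity residual: grad f(x) + sum_i lambda_i a_i = (-2, -1)
  -> stationarity FAILS
Primal feasibility (all g_i <= 0): OK
Dual feasibility (all lambda_i >= 0): OK
Complementary slackness (lambda_i * g_i(x) = 0 for all i): OK

Verdict: the first failing condition is stationarity -> stat.

stat


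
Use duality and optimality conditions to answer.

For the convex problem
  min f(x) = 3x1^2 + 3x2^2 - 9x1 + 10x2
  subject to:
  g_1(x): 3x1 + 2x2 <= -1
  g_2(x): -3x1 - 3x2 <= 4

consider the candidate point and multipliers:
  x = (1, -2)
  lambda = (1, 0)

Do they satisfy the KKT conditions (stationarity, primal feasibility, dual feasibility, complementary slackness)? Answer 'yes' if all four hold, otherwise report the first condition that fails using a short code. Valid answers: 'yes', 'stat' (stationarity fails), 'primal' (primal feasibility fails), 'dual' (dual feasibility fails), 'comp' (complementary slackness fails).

Gradient of f: grad f(x) = Q x + c = (-3, -2)
Constraint values g_i(x) = a_i^T x - b_i:
  g_1((1, -2)) = 0
  g_2((1, -2)) = -1
Stationarity residual: grad f(x) + sum_i lambda_i a_i = (0, 0)
  -> stationarity OK
Primal feasibility (all g_i <= 0): OK
Dual feasibility (all lambda_i >= 0): OK
Complementary slackness (lambda_i * g_i(x) = 0 for all i): OK

Verdict: yes, KKT holds.

yes


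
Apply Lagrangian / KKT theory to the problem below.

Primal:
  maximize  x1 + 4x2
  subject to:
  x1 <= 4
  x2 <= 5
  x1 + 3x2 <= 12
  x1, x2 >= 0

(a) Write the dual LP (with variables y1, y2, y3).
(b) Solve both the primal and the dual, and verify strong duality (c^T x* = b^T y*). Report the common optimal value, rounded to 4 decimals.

The standard primal-dual pair for 'max c^T x s.t. A x <= b, x >= 0' is:
  Dual:  min b^T y  s.t.  A^T y >= c,  y >= 0.

So the dual LP is:
  minimize  4y1 + 5y2 + 12y3
  subject to:
    y1 + y3 >= 1
    y2 + 3y3 >= 4
    y1, y2, y3 >= 0

Solving the primal: x* = (0, 4).
  primal value c^T x* = 16.
Solving the dual: y* = (0, 0, 1.3333).
  dual value b^T y* = 16.
Strong duality: c^T x* = b^T y*. Confirmed.

16


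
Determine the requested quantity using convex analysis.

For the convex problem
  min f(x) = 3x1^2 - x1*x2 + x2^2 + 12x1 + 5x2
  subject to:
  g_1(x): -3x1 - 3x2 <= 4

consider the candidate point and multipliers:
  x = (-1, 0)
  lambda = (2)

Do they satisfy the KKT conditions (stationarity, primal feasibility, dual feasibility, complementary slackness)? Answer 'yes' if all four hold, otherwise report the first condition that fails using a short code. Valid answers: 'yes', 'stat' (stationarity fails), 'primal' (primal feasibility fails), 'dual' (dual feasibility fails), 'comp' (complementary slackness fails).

Gradient of f: grad f(x) = Q x + c = (6, 6)
Constraint values g_i(x) = a_i^T x - b_i:
  g_1((-1, 0)) = -1
Stationarity residual: grad f(x) + sum_i lambda_i a_i = (0, 0)
  -> stationarity OK
Primal feasibility (all g_i <= 0): OK
Dual feasibility (all lambda_i >= 0): OK
Complementary slackness (lambda_i * g_i(x) = 0 for all i): FAILS

Verdict: the first failing condition is complementary_slackness -> comp.

comp


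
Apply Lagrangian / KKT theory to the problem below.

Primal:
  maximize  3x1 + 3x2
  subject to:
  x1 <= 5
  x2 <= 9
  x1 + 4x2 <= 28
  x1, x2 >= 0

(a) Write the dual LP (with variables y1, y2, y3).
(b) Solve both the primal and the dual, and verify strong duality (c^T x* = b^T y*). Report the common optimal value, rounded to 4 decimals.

The standard primal-dual pair for 'max c^T x s.t. A x <= b, x >= 0' is:
  Dual:  min b^T y  s.t.  A^T y >= c,  y >= 0.

So the dual LP is:
  minimize  5y1 + 9y2 + 28y3
  subject to:
    y1 + y3 >= 3
    y2 + 4y3 >= 3
    y1, y2, y3 >= 0

Solving the primal: x* = (5, 5.75).
  primal value c^T x* = 32.25.
Solving the dual: y* = (2.25, 0, 0.75).
  dual value b^T y* = 32.25.
Strong duality: c^T x* = b^T y*. Confirmed.

32.25


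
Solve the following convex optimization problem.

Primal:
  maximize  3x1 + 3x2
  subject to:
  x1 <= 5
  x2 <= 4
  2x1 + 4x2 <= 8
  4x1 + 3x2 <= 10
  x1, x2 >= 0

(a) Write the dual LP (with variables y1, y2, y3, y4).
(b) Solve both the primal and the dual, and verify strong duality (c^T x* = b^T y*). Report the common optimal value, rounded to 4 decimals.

The standard primal-dual pair for 'max c^T x s.t. A x <= b, x >= 0' is:
  Dual:  min b^T y  s.t.  A^T y >= c,  y >= 0.

So the dual LP is:
  minimize  5y1 + 4y2 + 8y3 + 10y4
  subject to:
    y1 + 2y3 + 4y4 >= 3
    y2 + 4y3 + 3y4 >= 3
    y1, y2, y3, y4 >= 0

Solving the primal: x* = (1.6, 1.2).
  primal value c^T x* = 8.4.
Solving the dual: y* = (0, 0, 0.3, 0.6).
  dual value b^T y* = 8.4.
Strong duality: c^T x* = b^T y*. Confirmed.

8.4


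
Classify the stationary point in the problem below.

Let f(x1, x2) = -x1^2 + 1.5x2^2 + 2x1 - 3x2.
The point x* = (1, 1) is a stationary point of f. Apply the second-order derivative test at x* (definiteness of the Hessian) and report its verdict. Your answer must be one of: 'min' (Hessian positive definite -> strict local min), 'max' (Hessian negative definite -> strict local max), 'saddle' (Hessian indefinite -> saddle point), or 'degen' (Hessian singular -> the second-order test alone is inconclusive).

Compute the Hessian H = grad^2 f:
  H = [[-2, 0], [0, 3]]
Verify stationarity: grad f(x*) = H x* + g = (0, 0).
Eigenvalues of H: -2, 3.
Eigenvalues have mixed signs, so H is indefinite -> x* is a saddle point.

saddle


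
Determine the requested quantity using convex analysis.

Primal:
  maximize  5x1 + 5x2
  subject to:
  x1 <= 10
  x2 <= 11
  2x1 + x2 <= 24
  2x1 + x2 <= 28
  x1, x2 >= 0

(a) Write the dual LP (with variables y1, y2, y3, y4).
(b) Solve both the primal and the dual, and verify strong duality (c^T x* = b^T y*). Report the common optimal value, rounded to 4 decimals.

The standard primal-dual pair for 'max c^T x s.t. A x <= b, x >= 0' is:
  Dual:  min b^T y  s.t.  A^T y >= c,  y >= 0.

So the dual LP is:
  minimize  10y1 + 11y2 + 24y3 + 28y4
  subject to:
    y1 + 2y3 + 2y4 >= 5
    y2 + y3 + y4 >= 5
    y1, y2, y3, y4 >= 0

Solving the primal: x* = (6.5, 11).
  primal value c^T x* = 87.5.
Solving the dual: y* = (0, 2.5, 2.5, 0).
  dual value b^T y* = 87.5.
Strong duality: c^T x* = b^T y*. Confirmed.

87.5


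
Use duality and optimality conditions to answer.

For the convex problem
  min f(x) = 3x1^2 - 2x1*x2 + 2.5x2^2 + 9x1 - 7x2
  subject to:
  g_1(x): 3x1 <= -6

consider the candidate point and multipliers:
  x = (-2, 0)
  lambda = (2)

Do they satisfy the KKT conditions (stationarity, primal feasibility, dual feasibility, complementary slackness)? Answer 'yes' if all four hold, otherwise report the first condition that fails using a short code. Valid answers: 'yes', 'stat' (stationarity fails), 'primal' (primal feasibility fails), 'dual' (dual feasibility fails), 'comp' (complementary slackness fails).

Gradient of f: grad f(x) = Q x + c = (-3, -3)
Constraint values g_i(x) = a_i^T x - b_i:
  g_1((-2, 0)) = 0
Stationarity residual: grad f(x) + sum_i lambda_i a_i = (3, -3)
  -> stationarity FAILS
Primal feasibility (all g_i <= 0): OK
Dual feasibility (all lambda_i >= 0): OK
Complementary slackness (lambda_i * g_i(x) = 0 for all i): OK

Verdict: the first failing condition is stationarity -> stat.

stat


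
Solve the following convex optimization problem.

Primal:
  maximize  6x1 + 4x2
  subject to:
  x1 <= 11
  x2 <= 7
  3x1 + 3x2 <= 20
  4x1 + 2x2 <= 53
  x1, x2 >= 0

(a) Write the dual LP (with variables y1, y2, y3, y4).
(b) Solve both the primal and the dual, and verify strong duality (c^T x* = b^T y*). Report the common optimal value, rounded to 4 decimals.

The standard primal-dual pair for 'max c^T x s.t. A x <= b, x >= 0' is:
  Dual:  min b^T y  s.t.  A^T y >= c,  y >= 0.

So the dual LP is:
  minimize  11y1 + 7y2 + 20y3 + 53y4
  subject to:
    y1 + 3y3 + 4y4 >= 6
    y2 + 3y3 + 2y4 >= 4
    y1, y2, y3, y4 >= 0

Solving the primal: x* = (6.6667, 0).
  primal value c^T x* = 40.
Solving the dual: y* = (0, 0, 2, 0).
  dual value b^T y* = 40.
Strong duality: c^T x* = b^T y*. Confirmed.

40


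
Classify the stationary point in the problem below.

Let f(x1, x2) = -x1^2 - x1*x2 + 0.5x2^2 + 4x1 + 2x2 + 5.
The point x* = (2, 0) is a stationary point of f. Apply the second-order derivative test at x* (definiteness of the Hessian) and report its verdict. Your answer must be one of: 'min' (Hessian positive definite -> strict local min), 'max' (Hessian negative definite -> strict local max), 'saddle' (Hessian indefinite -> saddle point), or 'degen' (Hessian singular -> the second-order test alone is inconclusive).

Compute the Hessian H = grad^2 f:
  H = [[-2, -1], [-1, 1]]
Verify stationarity: grad f(x*) = H x* + g = (0, 0).
Eigenvalues of H: -2.3028, 1.3028.
Eigenvalues have mixed signs, so H is indefinite -> x* is a saddle point.

saddle


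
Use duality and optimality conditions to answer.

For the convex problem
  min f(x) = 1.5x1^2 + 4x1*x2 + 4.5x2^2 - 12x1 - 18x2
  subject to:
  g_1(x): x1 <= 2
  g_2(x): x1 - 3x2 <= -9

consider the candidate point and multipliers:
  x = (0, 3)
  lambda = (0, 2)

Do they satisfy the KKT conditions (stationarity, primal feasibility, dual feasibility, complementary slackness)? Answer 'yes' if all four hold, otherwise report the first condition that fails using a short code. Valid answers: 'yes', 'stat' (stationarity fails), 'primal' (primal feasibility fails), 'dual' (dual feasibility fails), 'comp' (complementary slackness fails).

Gradient of f: grad f(x) = Q x + c = (0, 9)
Constraint values g_i(x) = a_i^T x - b_i:
  g_1((0, 3)) = -2
  g_2((0, 3)) = 0
Stationarity residual: grad f(x) + sum_i lambda_i a_i = (2, 3)
  -> stationarity FAILS
Primal feasibility (all g_i <= 0): OK
Dual feasibility (all lambda_i >= 0): OK
Complementary slackness (lambda_i * g_i(x) = 0 for all i): OK

Verdict: the first failing condition is stationarity -> stat.

stat


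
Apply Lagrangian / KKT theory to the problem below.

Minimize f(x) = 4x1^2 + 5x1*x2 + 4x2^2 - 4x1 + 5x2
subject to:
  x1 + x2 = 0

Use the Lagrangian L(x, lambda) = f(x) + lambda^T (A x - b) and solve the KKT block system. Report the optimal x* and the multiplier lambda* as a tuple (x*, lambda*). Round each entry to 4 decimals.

Form the Lagrangian:
  L(x, lambda) = (1/2) x^T Q x + c^T x + lambda^T (A x - b)
Stationarity (grad_x L = 0): Q x + c + A^T lambda = 0.
Primal feasibility: A x = b.

This gives the KKT block system:
  [ Q   A^T ] [ x     ]   [-c ]
  [ A    0  ] [ lambda ] = [ b ]

Solving the linear system:
  x*      = (1.5, -1.5)
  lambda* = (-0.5)
  f(x*)   = -6.75

x* = (1.5, -1.5), lambda* = (-0.5)


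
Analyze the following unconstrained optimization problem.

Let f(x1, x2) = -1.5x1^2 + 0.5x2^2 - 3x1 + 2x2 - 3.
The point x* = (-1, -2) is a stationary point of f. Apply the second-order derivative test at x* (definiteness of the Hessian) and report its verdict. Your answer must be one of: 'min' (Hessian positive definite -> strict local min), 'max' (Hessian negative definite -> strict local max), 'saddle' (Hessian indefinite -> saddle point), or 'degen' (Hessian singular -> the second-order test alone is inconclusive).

Compute the Hessian H = grad^2 f:
  H = [[-3, 0], [0, 1]]
Verify stationarity: grad f(x*) = H x* + g = (0, 0).
Eigenvalues of H: -3, 1.
Eigenvalues have mixed signs, so H is indefinite -> x* is a saddle point.

saddle


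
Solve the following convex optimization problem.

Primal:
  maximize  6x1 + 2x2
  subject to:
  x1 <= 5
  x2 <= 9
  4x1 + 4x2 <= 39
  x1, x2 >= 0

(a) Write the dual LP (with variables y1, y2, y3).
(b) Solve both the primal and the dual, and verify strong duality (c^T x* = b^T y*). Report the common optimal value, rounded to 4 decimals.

The standard primal-dual pair for 'max c^T x s.t. A x <= b, x >= 0' is:
  Dual:  min b^T y  s.t.  A^T y >= c,  y >= 0.

So the dual LP is:
  minimize  5y1 + 9y2 + 39y3
  subject to:
    y1 + 4y3 >= 6
    y2 + 4y3 >= 2
    y1, y2, y3 >= 0

Solving the primal: x* = (5, 4.75).
  primal value c^T x* = 39.5.
Solving the dual: y* = (4, 0, 0.5).
  dual value b^T y* = 39.5.
Strong duality: c^T x* = b^T y*. Confirmed.

39.5
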